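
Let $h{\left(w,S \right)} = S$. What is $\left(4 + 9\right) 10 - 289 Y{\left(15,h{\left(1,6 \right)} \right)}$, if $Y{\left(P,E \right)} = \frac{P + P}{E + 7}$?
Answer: $- \frac{6980}{13} \approx -536.92$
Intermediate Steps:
$Y{\left(P,E \right)} = \frac{2 P}{7 + E}$
$\left(4 + 9\right) 10 - 289 Y{\left(15,h{\left(1,6 \right)} \right)} = \left(4 + 9\right) 10 - 289 \cdot 2 \cdot 15 \frac{1}{7 + 6} = 13 \cdot 10 - 289 \cdot 2 \cdot 15 \cdot \frac{1}{13} = 130 - 289 \cdot 2 \cdot 15 \cdot \frac{1}{13} = 130 - \frac{8670}{13} = - \frac{6980}{13}$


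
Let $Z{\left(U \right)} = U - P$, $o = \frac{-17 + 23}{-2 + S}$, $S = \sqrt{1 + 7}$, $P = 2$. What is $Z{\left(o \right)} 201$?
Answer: $201 + 603 \sqrt{2} \approx 1053.8$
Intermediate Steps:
$S = 2 \sqrt{2}$ ($S = \sqrt{8} = 2 \sqrt{2} \approx 2.8284$)
$o = \frac{6}{-2 + 2 \sqrt{2}}$ ($o = \frac{-17 + 23}{-2 + 2 \sqrt{2}} = \frac{6}{-2 + 2 \sqrt{2}} \approx 7.2426$)
$Z{\left(U \right)} = -2 + U$ ($Z{\left(U \right)} = U - 2 = -2 + U$)
$Z{\left(o \right)} 201 = \left(-2 + \left(3 + 3 \sqrt{2}\right)\right) 201 = \left(1 + 3 \sqrt{2}\right) 201 = 201 + 603 \sqrt{2}$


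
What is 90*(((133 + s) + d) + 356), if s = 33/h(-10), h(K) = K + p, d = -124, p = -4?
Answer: 228465/7 ≈ 32638.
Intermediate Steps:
h(K) = -4 + K (h(K) = K - 4 = -4 + K)
s = -33/14 (s = 33/(-4 - 10) = 33/(-14) = 33*(-1/14) = -33/14 ≈ -2.3571)
90*(((133 + s) + d) + 356) = 90*(((133 - 33/14) - 124) + 356) = 90*((1829/14 - 124) + 356) = 90*(93/14 + 356) = 90*(5077/14) = 228465/7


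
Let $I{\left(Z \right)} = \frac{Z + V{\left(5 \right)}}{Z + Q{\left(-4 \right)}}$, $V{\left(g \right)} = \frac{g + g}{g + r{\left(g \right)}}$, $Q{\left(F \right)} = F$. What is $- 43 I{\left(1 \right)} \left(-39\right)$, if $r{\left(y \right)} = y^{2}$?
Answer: $- \frac{2236}{3} \approx -745.33$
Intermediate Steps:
$V{\left(g \right)} = \frac{2 g}{g + g^{2}}$ ($V{\left(g \right)} = \frac{g + g}{g + g^{2}} = \frac{2 g}{g + g^{2}}$)
$I{\left(Z \right)} = \frac{\frac{1}{3} + Z}{-4 + Z}$ ($I{\left(Z \right)} = \frac{Z + \frac{2}{1 + 5}}{Z - 4} = \frac{Z + \frac{2}{6}}{-4 + Z} = \frac{Z + 2 \cdot \frac{1}{6}}{-4 + Z} = \frac{Z + \frac{1}{3}}{-4 + Z} = \frac{\frac{1}{3} + Z}{-4 + Z}$)
$- 43 I{\left(1 \right)} \left(-39\right) = - 43 \frac{\frac{1}{3} + 1}{-4 + 1} \left(-39\right) = - 43 \frac{1}{-3} \cdot \frac{4}{3} \left(-39\right) = - 43 \left(\left(- \frac{1}{3}\right) \frac{4}{3}\right) \left(-39\right) = \left(-43\right) \left(- \frac{4}{9}\right) \left(-39\right) = \frac{172}{9} \left(-39\right) = - \frac{2236}{3}$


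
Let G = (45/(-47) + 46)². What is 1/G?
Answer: 2209/4481689 ≈ 0.00049289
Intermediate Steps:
G = 4481689/2209 (G = (45*(-1/47) + 46)² = (-45/47 + 46)² = (2117/47)² = 4481689/2209 ≈ 2028.8)
1/G = 1/(4481689/2209) = 2209/4481689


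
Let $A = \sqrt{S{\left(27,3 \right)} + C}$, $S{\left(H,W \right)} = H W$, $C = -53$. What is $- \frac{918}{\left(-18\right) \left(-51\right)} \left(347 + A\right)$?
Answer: $-347 - 2 \sqrt{7} \approx -352.29$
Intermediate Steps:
$A = 2 \sqrt{7}$ ($A = \sqrt{27 \cdot 3 - 53} = \sqrt{81 - 53} = \sqrt{28} = 2 \sqrt{7} \approx 5.2915$)
$- \frac{918}{\left(-18\right) \left(-51\right)} \left(347 + A\right) = - \frac{918}{\left(-18\right) \left(-51\right)} \left(347 + 2 \sqrt{7}\right) = - \frac{918}{918} \left(347 + 2 \sqrt{7}\right) = \left(-918\right) \frac{1}{918} \left(347 + 2 \sqrt{7}\right) = - (347 + 2 \sqrt{7}) = -347 - 2 \sqrt{7}$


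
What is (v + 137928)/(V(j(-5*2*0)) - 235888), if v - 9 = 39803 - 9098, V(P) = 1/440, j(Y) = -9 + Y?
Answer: -74202480/103790719 ≈ -0.71492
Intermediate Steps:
V(P) = 1/440
v = 30714 (v = 9 + (39803 - 9098) = 9 + 30705 = 30714)
(v + 137928)/(V(j(-5*2*0)) - 235888) = (30714 + 137928)/(1/440 - 235888) = 168642/(-103790719/440) = 168642*(-440/103790719) = -74202480/103790719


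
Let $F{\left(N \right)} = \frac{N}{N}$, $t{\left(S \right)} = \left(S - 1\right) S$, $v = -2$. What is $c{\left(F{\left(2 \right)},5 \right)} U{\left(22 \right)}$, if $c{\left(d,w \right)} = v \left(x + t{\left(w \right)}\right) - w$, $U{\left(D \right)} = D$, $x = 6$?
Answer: $-1254$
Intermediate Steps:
$t{\left(S \right)} = S \left(-1 + S\right)$ ($t{\left(S \right)} = \left(-1 + S\right) S = S \left(-1 + S\right)$)
$F{\left(N \right)} = 1$
$c{\left(d,w \right)} = -12 - w - 2 w \left(-1 + w\right)$ ($c{\left(d,w \right)} = - 2 \left(6 + w \left(-1 + w\right)\right) - w = \left(-12 - 2 w \left(-1 + w\right)\right) - w = -12 - w - 2 w \left(-1 + w\right)$)
$c{\left(F{\left(2 \right)},5 \right)} U{\left(22 \right)} = \left(-12 + 5 - 2 \cdot 5^{2}\right) 22 = \left(-12 + 5 - 50\right) 22 = \left(-57\right) 22 = -1254$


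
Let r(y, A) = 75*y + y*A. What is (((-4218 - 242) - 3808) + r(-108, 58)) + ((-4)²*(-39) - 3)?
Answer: -23259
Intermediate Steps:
r(y, A) = 75*y + A*y
(((-4218 - 242) - 3808) + r(-108, 58)) + ((-4)²*(-39) - 3) = (((-4218 - 242) - 3808) - 108*(75 + 58)) + ((-4)²*(-39) - 3) = ((-4460 - 3808) - 108*133) + (16*(-39) - 3) = (-8268 - 14364) + (-624 - 3) = -22632 - 627 = -23259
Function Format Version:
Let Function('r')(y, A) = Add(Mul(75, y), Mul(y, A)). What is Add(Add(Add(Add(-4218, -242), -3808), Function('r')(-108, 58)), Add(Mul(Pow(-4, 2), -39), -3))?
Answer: -23259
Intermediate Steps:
Function('r')(y, A) = Add(Mul(75, y), Mul(A, y))
Add(Add(Add(Add(-4218, -242), -3808), Function('r')(-108, 58)), Add(Mul(Pow(-4, 2), -39), -3)) = Add(Add(Add(Add(-4218, -242), -3808), Mul(-108, Add(75, 58))), Add(Mul(Pow(-4, 2), -39), -3)) = Add(Add(Add(-4460, -3808), Mul(-108, 133)), Add(Mul(16, -39), -3)) = Add(Add(-8268, -14364), Add(-624, -3)) = Add(-22632, -627) = -23259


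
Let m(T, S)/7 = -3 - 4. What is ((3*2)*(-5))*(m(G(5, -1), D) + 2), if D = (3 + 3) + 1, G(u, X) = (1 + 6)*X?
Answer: 1410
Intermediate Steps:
G(u, X) = 7*X
D = 7 (D = 6 + 1 = 7)
m(T, S) = -49 (m(T, S) = 7*(-3 - 4) = 7*(-7) = -49)
((3*2)*(-5))*(m(G(5, -1), D) + 2) = ((3*2)*(-5))*(-49 + 2) = (6*(-5))*(-47) = -30*(-47) = 1410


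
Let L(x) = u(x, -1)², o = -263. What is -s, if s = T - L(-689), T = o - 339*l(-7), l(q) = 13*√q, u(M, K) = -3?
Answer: 272 + 4407*I*√7 ≈ 272.0 + 11660.0*I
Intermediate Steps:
L(x) = 9 (L(x) = (-3)² = 9)
T = -263 - 4407*I*√7 (T = -263 - 4407*√(-7) = -263 - 4407*I*√7 ≈ -263.0 - 11660.0*I)
s = -272 - 4407*I*√7 (s = (-263 - 4407*I*√7) - 1*9 = (-263 - 4407*I*√7) - 9 = -272 - 4407*I*√7 ≈ -272.0 - 11660.0*I)
-s = -(-272 - 4407*I*√7) = 272 + 4407*I*√7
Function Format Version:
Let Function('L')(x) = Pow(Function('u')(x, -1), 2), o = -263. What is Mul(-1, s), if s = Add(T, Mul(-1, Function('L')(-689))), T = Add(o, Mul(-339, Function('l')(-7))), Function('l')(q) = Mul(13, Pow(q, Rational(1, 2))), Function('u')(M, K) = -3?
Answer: Add(272, Mul(4407, I, Pow(7, Rational(1, 2)))) ≈ Add(272.00, Mul(11660., I))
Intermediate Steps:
Function('L')(x) = 9 (Function('L')(x) = Pow(-3, 2) = 9)
T = Add(-263, Mul(-4407, I, Pow(7, Rational(1, 2)))) (T = Add(-263, Mul(-339, Mul(13, Pow(-7, Rational(1, 2))))) = Add(-263, Mul(-339, Mul(13, Mul(I, Pow(7, Rational(1, 2)))))) = Add(-263, Mul(-339, Mul(13, I, Pow(7, Rational(1, 2))))) = Add(-263, Mul(-4407, I, Pow(7, Rational(1, 2)))) ≈ Add(-263.00, Mul(-11660., I)))
s = Add(-272, Mul(-4407, I, Pow(7, Rational(1, 2)))) (s = Add(Add(-263, Mul(-4407, I, Pow(7, Rational(1, 2)))), Mul(-1, 9)) = Add(Add(-263, Mul(-4407, I, Pow(7, Rational(1, 2)))), -9) = Add(-272, Mul(-4407, I, Pow(7, Rational(1, 2)))) ≈ Add(-272.00, Mul(-11660., I)))
Mul(-1, s) = Mul(-1, Add(-272, Mul(-4407, I, Pow(7, Rational(1, 2))))) = Add(272, Mul(4407, I, Pow(7, Rational(1, 2))))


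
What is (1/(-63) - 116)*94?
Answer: -687046/63 ≈ -10905.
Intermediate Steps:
(1/(-63) - 116)*94 = (-1/63 - 116)*94 = -7309/63*94 = -687046/63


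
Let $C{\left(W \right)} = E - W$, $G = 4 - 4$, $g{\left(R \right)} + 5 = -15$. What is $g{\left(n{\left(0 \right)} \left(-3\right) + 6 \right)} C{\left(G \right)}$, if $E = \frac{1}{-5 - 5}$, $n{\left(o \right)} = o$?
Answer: $2$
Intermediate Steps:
$g{\left(R \right)} = -20$ ($g{\left(R \right)} = -5 - 15 = -20$)
$G = 0$ ($G = 4 - 4 = 0$)
$E = - \frac{1}{10}$ ($E = \frac{1}{-10} = - \frac{1}{10} \approx -0.1$)
$C{\left(W \right)} = - \frac{1}{10} - W$
$g{\left(n{\left(0 \right)} \left(-3\right) + 6 \right)} C{\left(G \right)} = - 20 \left(- \frac{1}{10} - 0\right) = - 20 \left(- \frac{1}{10} + 0\right) = \left(-20\right) \left(- \frac{1}{10}\right) = 2$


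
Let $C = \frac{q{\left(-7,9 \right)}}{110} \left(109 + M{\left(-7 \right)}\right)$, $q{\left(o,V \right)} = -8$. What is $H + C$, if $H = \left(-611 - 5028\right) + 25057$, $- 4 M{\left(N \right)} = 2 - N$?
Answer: $\frac{1067563}{55} \approx 19410.0$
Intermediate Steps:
$M{\left(N \right)} = - \frac{1}{2} + \frac{N}{4}$ ($M{\left(N \right)} = - \frac{2 - N}{4} = - \frac{1}{2} + \frac{N}{4}$)
$H = 19418$ ($H = \left(-611 - 5028\right) + 25057 = -5639 + 25057 = 19418$)
$C = - \frac{427}{55}$ ($C = - \frac{8}{110} \left(109 + \left(- \frac{1}{2} + \frac{1}{4} \left(-7\right)\right)\right) = \left(-8\right) \frac{1}{110} \left(109 - \frac{9}{4}\right) = - \frac{4 \left(109 - \frac{9}{4}\right)}{55} = \left(- \frac{4}{55}\right) \frac{427}{4} = - \frac{427}{55} \approx -7.7636$)
$H + C = 19418 - \frac{427}{55} = \frac{1067563}{55}$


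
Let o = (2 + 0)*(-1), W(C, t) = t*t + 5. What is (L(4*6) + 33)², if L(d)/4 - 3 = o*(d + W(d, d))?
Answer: 22992025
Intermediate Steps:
W(C, t) = 5 + t² (W(C, t) = t² + 5 = 5 + t²)
o = -2 (o = 2*(-1) = -2)
L(d) = -28 - 8*d - 8*d² (L(d) = 12 + 4*(-2*(d + (5 + d²))) = 12 + 4*(-2*(5 + d + d²)) = 12 + 4*(-10 - 2*d - 2*d²) = 12 + (-40 - 8*d - 8*d²) = -28 - 8*d - 8*d²)
(L(4*6) + 33)² = ((-28 - 32*6 - 8*(4*6)²) + 33)² = ((-28 - 8*24 - 8*24²) + 33)² = ((-28 - 192 - 8*576) + 33)² = ((-28 - 192 - 4608) + 33)² = (-4828 + 33)² = (-4795)² = 22992025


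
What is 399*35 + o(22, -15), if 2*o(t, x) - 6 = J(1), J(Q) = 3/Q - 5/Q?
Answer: 13967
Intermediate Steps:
J(Q) = -2/Q
o(t, x) = 2 (o(t, x) = 3 + (-2/1)/2 = 3 + (-2*1)/2 = 3 + (1/2)*(-2) = 3 - 1 = 2)
399*35 + o(22, -15) = 399*35 + 2 = 13965 + 2 = 13967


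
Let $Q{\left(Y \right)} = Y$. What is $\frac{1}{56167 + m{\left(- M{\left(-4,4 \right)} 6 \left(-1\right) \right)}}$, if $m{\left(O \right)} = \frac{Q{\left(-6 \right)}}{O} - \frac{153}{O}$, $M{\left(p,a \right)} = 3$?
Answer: $\frac{6}{336949} \approx 1.7807 \cdot 10^{-5}$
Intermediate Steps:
$m{\left(O \right)} = - \frac{159}{O}$ ($m{\left(O \right)} = - \frac{6}{O} - \frac{153}{O} = - \frac{159}{O}$)
$\frac{1}{56167 + m{\left(- M{\left(-4,4 \right)} 6 \left(-1\right) \right)}} = \frac{1}{56167 - \frac{159}{\left(-1\right) 3 \cdot 6 \left(-1\right)}} = \frac{1}{56167 - \frac{159}{\left(-3\right) \left(-6\right)}} = \frac{1}{56167 - \frac{159}{18}} = \frac{1}{56167 - \frac{53}{6}} = \frac{1}{\frac{336949}{6}} = \frac{6}{336949}$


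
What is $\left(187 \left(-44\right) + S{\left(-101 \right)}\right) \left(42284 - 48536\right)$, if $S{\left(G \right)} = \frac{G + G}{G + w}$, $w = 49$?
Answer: $\frac{668423202}{13} \approx 5.1417 \cdot 10^{7}$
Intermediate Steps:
$S{\left(G \right)} = \frac{2 G}{49 + G}$ ($S{\left(G \right)} = \frac{G + G}{G + 49} = \frac{2 G}{49 + G}$)
$\left(187 \left(-44\right) + S{\left(-101 \right)}\right) \left(42284 - 48536\right) = \left(187 \left(-44\right) + 2 \left(-101\right) \frac{1}{49 - 101}\right) \left(42284 - 48536\right) = \left(-8228 + 2 \left(-101\right) \frac{1}{-52}\right) \left(-6252\right) = \left(-8228 + 2 \left(-101\right) \left(- \frac{1}{52}\right)\right) \left(-6252\right) = \left(-8228 + \frac{101}{26}\right) \left(-6252\right) = \left(- \frac{213827}{26}\right) \left(-6252\right) = \frac{668423202}{13}$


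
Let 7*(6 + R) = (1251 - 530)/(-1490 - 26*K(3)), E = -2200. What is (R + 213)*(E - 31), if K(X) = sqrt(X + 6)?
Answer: -723899263/1568 ≈ -4.6167e+5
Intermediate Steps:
K(X) = sqrt(6 + X)
R = -9511/1568 (R = -6 + ((1251 - 530)/(-1490 - 26*sqrt(6 + 3)))/7 = -6 + (721/(-1490 - 26*sqrt(9)))/7 = -6 + (721/(-1490 - 26*3))/7 = -6 + (721/(-1490 - 78))/7 = -6 + (721/(-1568))/7 = -6 + (721*(-1/1568))/7 = -6 + (1/7)*(-103/224) = -6 - 103/1568 = -9511/1568 ≈ -6.0657)
(R + 213)*(E - 31) = (-9511/1568 + 213)*(-2200 - 31) = (324473/1568)*(-2231) = -723899263/1568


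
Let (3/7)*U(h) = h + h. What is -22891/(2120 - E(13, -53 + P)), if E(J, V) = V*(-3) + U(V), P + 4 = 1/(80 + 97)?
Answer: -12155121/1176160 ≈ -10.335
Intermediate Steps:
U(h) = 14*h/3 (U(h) = 7*(h + h)/3 = 7*(2*h)/3 = 14*h/3)
P = -707/177 (P = -4 + 1/(80 + 97) = -4 + 1/177 = -707/177 ≈ -3.9944)
E(J, V) = 5*V/3 (E(J, V) = V*(-3) + 14*V/3 = -3*V + 14*V/3 = 5*V/3)
-22891/(2120 - E(13, -53 + P)) = -22891/(2120 - 5*(-53 - 707/177)/3) = -22891/(2120 - 5*(-10088)/(3*177)) = -22891/(2120 - 1*(-50440/531)) = -22891/(2120 + 50440/531) = -22891/1176160/531 = -22891*531/1176160 = -12155121/1176160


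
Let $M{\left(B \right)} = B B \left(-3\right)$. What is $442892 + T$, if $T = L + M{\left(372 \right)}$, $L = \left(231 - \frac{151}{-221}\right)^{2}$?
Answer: $\frac{3976494144}{48841} \approx 81417.0$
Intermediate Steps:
$M{\left(B \right)} = - 3 B^{2}$ ($M{\left(B \right)} = B^{2} \left(-3\right) = - 3 B^{2}$)
$L = \frac{2621644804}{48841}$ ($L = \left(231 - - \frac{151}{221}\right)^{2} = \left(231 + \frac{151}{221}\right)^{2} = \left(\frac{51202}{221}\right)^{2} = \frac{2621644804}{48841} \approx 53677.0$)
$T = - \frac{17654794028}{48841}$ ($T = \frac{2621644804}{48841} - 3 \cdot 372^{2} = \frac{2621644804}{48841} - 415152 = - \frac{17654794028}{48841} \approx -3.6148 \cdot 10^{5}$)
$442892 + T = 442892 - \frac{17654794028}{48841} = \frac{3976494144}{48841}$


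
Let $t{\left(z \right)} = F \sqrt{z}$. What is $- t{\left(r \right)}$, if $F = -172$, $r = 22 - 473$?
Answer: $172 i \sqrt{451} \approx 3652.7 i$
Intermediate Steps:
$r = -451$
$t{\left(z \right)} = - 172 \sqrt{z}$
$- t{\left(r \right)} = - \left(-172\right) \sqrt{-451} = - \left(-172\right) i \sqrt{451} = 172 i \sqrt{451}$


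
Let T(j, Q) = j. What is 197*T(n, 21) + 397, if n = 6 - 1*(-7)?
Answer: 2958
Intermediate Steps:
n = 13 (n = 6 + 7 = 13)
197*T(n, 21) + 397 = 197*13 + 397 = 2561 + 397 = 2958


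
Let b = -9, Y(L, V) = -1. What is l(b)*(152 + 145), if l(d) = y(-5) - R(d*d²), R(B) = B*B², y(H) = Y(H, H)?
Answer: 115063884936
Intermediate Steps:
y(H) = -1
R(B) = B³
l(d) = -1 - d⁹ (l(d) = -1 - (d*d²)³ = -1 - (d³)³ = -1 - d⁹)
l(b)*(152 + 145) = (-1 - 1*(-9)⁹)*(152 + 145) = (-1 - 1*(-387420489))*297 = (-1 + 387420489)*297 = 387420488*297 = 115063884936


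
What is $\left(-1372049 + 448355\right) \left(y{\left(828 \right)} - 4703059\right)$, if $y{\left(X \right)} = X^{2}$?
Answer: $3710917552650$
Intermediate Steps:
$\left(-1372049 + 448355\right) \left(y{\left(828 \right)} - 4703059\right) = \left(-1372049 + 448355\right) \left(828^{2} - 4703059\right) = - 923694 \left(685584 - 4703059\right) = \left(-923694\right) \left(-4017475\right) = 3710917552650$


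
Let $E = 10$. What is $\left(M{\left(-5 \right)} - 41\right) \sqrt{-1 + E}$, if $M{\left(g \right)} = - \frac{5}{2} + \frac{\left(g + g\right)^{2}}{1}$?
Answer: $\frac{339}{2} \approx 169.5$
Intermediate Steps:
$M{\left(g \right)} = - \frac{5}{2} + 4 g^{2}$ ($M{\left(g \right)} = \left(-5\right) \frac{1}{2} + \left(2 g\right)^{2} \cdot 1 = - \frac{5}{2} + 4 g^{2} \cdot 1 = - \frac{5}{2} + 4 g^{2}$)
$\left(M{\left(-5 \right)} - 41\right) \sqrt{-1 + E} = \left(\left(- \frac{5}{2} + 4 \left(-5\right)^{2}\right) - 41\right) \sqrt{-1 + 10} = \left(\left(- \frac{5}{2} + 4 \cdot 25\right) - 41\right) \sqrt{9} = \left(\left(- \frac{5}{2} + 100\right) - 41\right) 3 = \left(\frac{195}{2} - 41\right) 3 = \frac{113}{2} \cdot 3 = \frac{339}{2}$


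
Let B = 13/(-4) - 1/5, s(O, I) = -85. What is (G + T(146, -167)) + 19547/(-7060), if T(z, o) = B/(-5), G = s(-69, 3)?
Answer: -1536939/17650 ≈ -87.079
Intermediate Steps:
G = -85
B = -69/20 (B = 13*(-¼) - 1*⅕ = -13/4 - ⅕ = -69/20 ≈ -3.4500)
T(z, o) = 69/100 (T(z, o) = -69/20/(-5) = -69/20*(-⅕) = 69/100)
(G + T(146, -167)) + 19547/(-7060) = (-85 + 69/100) + 19547/(-7060) = -8431/100 + 19547*(-1/7060) = -8431/100 - 19547/7060 = -1536939/17650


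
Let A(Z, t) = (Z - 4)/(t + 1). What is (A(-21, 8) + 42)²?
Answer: 124609/81 ≈ 1538.4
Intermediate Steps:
A(Z, t) = (-4 + Z)/(1 + t)
(A(-21, 8) + 42)² = ((-4 - 21)/(1 + 8) + 42)² = (-25/9 + 42)² = (353/9)² = 124609/81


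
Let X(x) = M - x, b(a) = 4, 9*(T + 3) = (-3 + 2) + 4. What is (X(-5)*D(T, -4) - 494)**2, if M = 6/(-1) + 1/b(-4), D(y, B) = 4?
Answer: 247009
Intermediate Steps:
T = -8/3 (T = -3 + ((-3 + 2) + 4)/9 = -3 + (-1 + 4)/9 = -3 + (1/9)*3 = -3 + 1/3 = -8/3 ≈ -2.6667)
M = -23/4 (M = 6/(-1) + 1/4 = 6*(-1) + 1*(1/4) = -6 + 1/4 = -23/4 ≈ -5.7500)
X(x) = -23/4 - x
(X(-5)*D(T, -4) - 494)**2 = ((-23/4 - 1*(-5))*4 - 494)**2 = ((-23/4 + 5)*4 - 494)**2 = (-3/4*4 - 494)**2 = (-3 - 494)**2 = (-497)**2 = 247009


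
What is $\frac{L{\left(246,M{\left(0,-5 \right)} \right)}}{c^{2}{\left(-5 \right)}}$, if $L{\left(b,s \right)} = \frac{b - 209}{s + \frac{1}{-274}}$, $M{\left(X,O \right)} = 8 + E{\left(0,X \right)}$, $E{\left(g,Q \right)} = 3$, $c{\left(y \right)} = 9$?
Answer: $\frac{10138}{244053} \approx 0.04154$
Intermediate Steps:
$M{\left(X,O \right)} = 11$ ($M{\left(X,O \right)} = 8 + 3 = 11$)
$L{\left(b,s \right)} = \frac{-209 + b}{- \frac{1}{274} + s}$ ($L{\left(b,s \right)} = \frac{-209 + b}{s - \frac{1}{274}} = \frac{-209 + b}{- \frac{1}{274} + s}$)
$\frac{L{\left(246,M{\left(0,-5 \right)} \right)}}{c^{2}{\left(-5 \right)}} = \frac{274 \frac{1}{-1 + 274 \cdot 11} \left(-209 + 246\right)}{9^{2}} = \frac{274 \frac{1}{-1 + 3014} \cdot 37}{81} = 274 \cdot \frac{1}{3013} \cdot 37 \cdot \frac{1}{81} = \frac{10138}{3013} \cdot \frac{1}{81} = \frac{10138}{244053}$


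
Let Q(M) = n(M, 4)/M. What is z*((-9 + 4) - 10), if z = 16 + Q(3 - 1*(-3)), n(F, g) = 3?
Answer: -495/2 ≈ -247.50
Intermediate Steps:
Q(M) = 3/M
z = 33/2 (z = 16 + 3/(3 - 1*(-3)) = 16 + 3/(3 + 3) = 16 + 3/6 = 16 + 3*(1/6) = 16 + 1/2 = 33/2 ≈ 16.500)
z*((-9 + 4) - 10) = 33*((-9 + 4) - 10)/2 = 33*(-5 - 10)/2 = (33/2)*(-15) = -495/2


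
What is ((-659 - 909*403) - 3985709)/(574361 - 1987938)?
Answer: 4352695/1413577 ≈ 3.0792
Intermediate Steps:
((-659 - 909*403) - 3985709)/(574361 - 1987938) = ((-659 - 366327) - 3985709)/(-1413577) = (-366986 - 3985709)*(-1/1413577) = -4352695*(-1/1413577) = 4352695/1413577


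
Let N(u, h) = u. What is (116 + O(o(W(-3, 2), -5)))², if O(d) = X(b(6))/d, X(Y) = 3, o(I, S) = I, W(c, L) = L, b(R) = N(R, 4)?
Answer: 55225/4 ≈ 13806.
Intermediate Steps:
b(R) = R
O(d) = 3/d
(116 + O(o(W(-3, 2), -5)))² = (116 + 3/2)² = (235/2)² = 55225/4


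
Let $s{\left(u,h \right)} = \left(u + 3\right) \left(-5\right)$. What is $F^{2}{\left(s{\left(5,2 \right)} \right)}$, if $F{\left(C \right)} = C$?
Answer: $1600$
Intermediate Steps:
$s{\left(u,h \right)} = -15 - 5 u$ ($s{\left(u,h \right)} = \left(3 + u\right) \left(-5\right) = -15 - 5 u$)
$F^{2}{\left(s{\left(5,2 \right)} \right)} = \left(-15 - 25\right)^{2} = \left(-40\right)^{2} = 1600$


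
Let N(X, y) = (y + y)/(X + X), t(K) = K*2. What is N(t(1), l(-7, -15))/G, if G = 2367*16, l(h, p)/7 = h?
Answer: -49/75744 ≈ -0.00064692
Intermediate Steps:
t(K) = 2*K
l(h, p) = 7*h
G = 37872
N(X, y) = y/X (N(X, y) = (2*y)/((2*X)) = (2*y)*(1/(2*X)) = y/X)
N(t(1), l(-7, -15))/G = ((7*(-7))/((2*1)))/37872 = -49/2*(1/37872) = -49*1/2*(1/37872) = -49/2*1/37872 = -49/75744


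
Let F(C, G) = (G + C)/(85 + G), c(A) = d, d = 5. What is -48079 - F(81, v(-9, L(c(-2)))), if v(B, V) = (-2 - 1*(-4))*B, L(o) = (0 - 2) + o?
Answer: -3221356/67 ≈ -48080.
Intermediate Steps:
c(A) = 5
L(o) = -2 + o
v(B, V) = 2*B (v(B, V) = (-2 + 4)*B = 2*B)
F(C, G) = (C + G)/(85 + G)
-48079 - F(81, v(-9, L(c(-2)))) = -48079 - (81 + 2*(-9))/(85 + 2*(-9)) = -48079 - (81 - 18)/(85 - 18) = -48079 - 63/67 = -3221356/67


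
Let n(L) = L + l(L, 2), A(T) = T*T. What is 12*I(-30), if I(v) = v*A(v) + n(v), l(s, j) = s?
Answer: -324720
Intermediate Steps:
A(T) = T²
n(L) = 2*L (n(L) = L + L = 2*L)
I(v) = v³ + 2*v (I(v) = v*v² + 2*v = v³ + 2*v)
12*I(-30) = 12*(-30*(2 + (-30)²)) = 12*(-30*(2 + 900)) = 12*(-30*902) = 12*(-27060) = -324720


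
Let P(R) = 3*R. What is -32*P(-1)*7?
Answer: 672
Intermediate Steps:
-32*P(-1)*7 = -96*(-1)*7 = -32*(-3)*7 = 96*7 = 672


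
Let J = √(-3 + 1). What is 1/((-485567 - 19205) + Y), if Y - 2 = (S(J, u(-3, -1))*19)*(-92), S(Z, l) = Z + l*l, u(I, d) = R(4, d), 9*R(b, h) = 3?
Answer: -20451051/10327296557666 + 35397*I*√2/5163648278833 ≈ -1.9803e-6 + 9.6945e-9*I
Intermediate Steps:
R(b, h) = ⅓ (R(b, h) = (⅑)*3 = ⅓)
u(I, d) = ⅓
J = I*√2 (J = √(-2) = I*√2 ≈ 1.4142*I)
S(Z, l) = Z + l²
Y = -1730/9 - 1748*I*√2 (Y = 2 + ((I*√2 + (⅓)²)*19)*(-92) = 2 + ((I*√2 + ⅑)*19)*(-92) = 2 + ((⅑ + I*√2)*19)*(-92) = 2 + (19/9 + 19*I*√2)*(-92) = 2 + (-1748/9 - 1748*I*√2) = -1730/9 - 1748*I*√2 ≈ -192.22 - 2472.0*I)
1/((-485567 - 19205) + Y) = 1/((-485567 - 19205) + (-1730/9 - 1748*I*√2)) = 1/(-504772 + (-1730/9 - 1748*I*√2)) = 1/(-4544678/9 - 1748*I*√2)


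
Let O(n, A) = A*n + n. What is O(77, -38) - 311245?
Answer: -314094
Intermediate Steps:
O(n, A) = n + A*n
O(77, -38) - 311245 = 77*(1 - 38) - 311245 = 77*(-37) - 311245 = -2849 - 311245 = -314094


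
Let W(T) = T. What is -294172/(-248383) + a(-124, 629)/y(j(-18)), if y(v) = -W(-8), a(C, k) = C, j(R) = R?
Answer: -7111529/496766 ≈ -14.316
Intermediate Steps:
y(v) = 8 (y(v) = -1*(-8) = 8)
-294172/(-248383) + a(-124, 629)/y(j(-18)) = -294172/(-248383) - 124/8 = -294172*(-1/248383) - 124*⅛ = 294172/248383 - 31/2 = -7111529/496766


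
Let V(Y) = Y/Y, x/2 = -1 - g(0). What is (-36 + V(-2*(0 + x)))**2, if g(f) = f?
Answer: 1225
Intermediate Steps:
x = -2 (x = 2*(-1 - 1*0) = 2*(-1 + 0) = 2*(-1) = -2)
V(Y) = 1
(-36 + V(-2*(0 + x)))**2 = (-36 + 1)**2 = (-35)**2 = 1225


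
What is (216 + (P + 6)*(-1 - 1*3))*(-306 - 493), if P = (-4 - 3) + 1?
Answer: -172584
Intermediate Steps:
P = -6 (P = -7 + 1 = -6)
(216 + (P + 6)*(-1 - 1*3))*(-306 - 493) = (216 + (-6 + 6)*(-1 - 1*3))*(-306 - 493) = (216 + 0*(-1 - 3))*(-799) = (216 + 0*(-4))*(-799) = (216 + 0)*(-799) = 216*(-799) = -172584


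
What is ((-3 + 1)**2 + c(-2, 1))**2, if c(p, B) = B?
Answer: 25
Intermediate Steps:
((-3 + 1)**2 + c(-2, 1))**2 = ((-3 + 1)**2 + 1)**2 = ((-2)**2 + 1)**2 = (4 + 1)**2 = 5**2 = 25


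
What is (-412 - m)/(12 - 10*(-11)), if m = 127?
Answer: -539/122 ≈ -4.4180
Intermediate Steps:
(-412 - m)/(12 - 10*(-11)) = (-412 - 1*127)/(12 - 10*(-11)) = (-412 - 127)/(12 + 110) = -539/122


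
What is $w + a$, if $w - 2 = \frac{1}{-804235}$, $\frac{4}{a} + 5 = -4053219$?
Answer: $\frac{1629870484279}{814936150910} \approx 2.0$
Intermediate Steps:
$a = - \frac{1}{1013306}$ ($a = \frac{4}{-5 - 4053219} = \frac{4}{-4053224} = 4 \left(- \frac{1}{4053224}\right) = - \frac{1}{1013306} \approx -9.8687 \cdot 10^{-7}$)
$w = \frac{1608469}{804235}$ ($w = 2 + \frac{1}{-804235} = 2 - \frac{1}{804235} = \frac{1608469}{804235} \approx 2.0$)
$w + a = \frac{1608469}{804235} - \frac{1}{1013306} = \frac{1629870484279}{814936150910}$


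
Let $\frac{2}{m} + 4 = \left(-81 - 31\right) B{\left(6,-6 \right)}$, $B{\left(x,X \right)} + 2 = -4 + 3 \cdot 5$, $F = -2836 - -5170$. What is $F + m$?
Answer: $\frac{1181003}{506} \approx 2334.0$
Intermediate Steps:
$F = 2334$ ($F = -2836 + 5170 = 2334$)
$B{\left(x,X \right)} = 9$ ($B{\left(x,X \right)} = -2 + \left(-4 + 3 \cdot 5\right) = -2 + \left(-4 + 15\right) = -2 + 11 = 9$)
$m = - \frac{1}{506}$ ($m = \frac{2}{-4 + \left(-81 - 31\right) 9} = \frac{2}{-4 - 1008} = \frac{2}{-1012} = 2 \left(- \frac{1}{1012}\right) = - \frac{1}{506} \approx -0.0019763$)
$F + m = 2334 - \frac{1}{506} = \frac{1181003}{506}$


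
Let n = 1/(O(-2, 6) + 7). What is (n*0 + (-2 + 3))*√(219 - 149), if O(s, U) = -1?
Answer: √70 ≈ 8.3666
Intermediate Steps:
n = ⅙ (n = 1/(-1 + 7) = 1/6 = ⅙ ≈ 0.16667)
(n*0 + (-2 + 3))*√(219 - 149) = ((⅙)*0 + (-2 + 3))*√(219 - 149) = (0 + 1)*√70 = 1*√70 = √70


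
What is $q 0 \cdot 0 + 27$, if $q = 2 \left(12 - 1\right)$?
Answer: $27$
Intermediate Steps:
$q = 22$ ($q = 2 \cdot 11 = 22$)
$q 0 \cdot 0 + 27 = 22 \cdot 0 \cdot 0 + 27 = 22 \cdot 0 + 27 = 0 + 27 = 27$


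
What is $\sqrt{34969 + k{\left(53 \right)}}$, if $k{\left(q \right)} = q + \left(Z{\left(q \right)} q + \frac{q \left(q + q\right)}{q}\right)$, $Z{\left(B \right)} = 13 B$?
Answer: $\sqrt{71645} \approx 267.67$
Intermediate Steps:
$k{\left(q \right)} = 3 q + 13 q^{2}$ ($k{\left(q \right)} = q + \left(13 q q + \frac{q \left(q + q\right)}{q}\right) = q + \left(13 q^{2} + \frac{q 2 q}{q}\right) = q + \left(13 q^{2} + \frac{2 q^{2}}{q}\right) = q + \left(13 q^{2} + 2 q\right) = q + \left(2 q + 13 q^{2}\right) = 3 q + 13 q^{2}$)
$\sqrt{34969 + k{\left(53 \right)}} = \sqrt{34969 + 53 \left(3 + 13 \cdot 53\right)} = \sqrt{34969 + 53 \left(3 + 689\right)} = \sqrt{34969 + 53 \cdot 692} = \sqrt{34969 + 36676} = \sqrt{71645}$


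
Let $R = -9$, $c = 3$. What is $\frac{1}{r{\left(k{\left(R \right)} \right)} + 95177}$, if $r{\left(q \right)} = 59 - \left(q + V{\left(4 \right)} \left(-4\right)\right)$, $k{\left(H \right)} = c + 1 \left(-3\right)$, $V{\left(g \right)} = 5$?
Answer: $\frac{1}{95256} \approx 1.0498 \cdot 10^{-5}$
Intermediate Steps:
$k{\left(H \right)} = 0$ ($k{\left(H \right)} = 3 + 1 \left(-3\right) = 3 - 3 = 0$)
$r{\left(q \right)} = 79 - q$ ($r{\left(q \right)} = 59 - \left(q + 5 \left(-4\right)\right) = 59 - \left(q - 20\right) = 59 - \left(-20 + q\right) = 79 - q$)
$\frac{1}{r{\left(k{\left(R \right)} \right)} + 95177} = \frac{1}{\left(79 - 0\right) + 95177} = \frac{1}{\left(79 + 0\right) + 95177} = \frac{1}{79 + 95177} = \frac{1}{95256}$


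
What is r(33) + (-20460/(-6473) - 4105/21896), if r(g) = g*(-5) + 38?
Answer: -17578646121/141732808 ≈ -124.03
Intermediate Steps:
r(g) = 38 - 5*g (r(g) = -5*g + 38 = 38 - 5*g)
r(33) + (-20460/(-6473) - 4105/21896) = (38 - 5*33) + (-20460/(-6473) - 4105/21896) = (38 - 165) + (-20460*(-1/6473) - 4105*1/21896) = -127 + (20460/6473 - 4105/21896) = -127 + 421420495/141732808 = -17578646121/141732808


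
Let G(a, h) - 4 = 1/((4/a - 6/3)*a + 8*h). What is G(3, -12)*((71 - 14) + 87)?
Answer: 28152/49 ≈ 574.53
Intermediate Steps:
G(a, h) = 4 + 1/(8*h + a*(-2 + 4/a)) (G(a, h) = 4 + 1/((4/a - 6/3)*a + 8*h) = 4 + 1/((4/a - 6*⅓)*a + 8*h) = 4 + 1/((4/a - 2)*a + 8*h) = 4 + 1/((-2 + 4/a)*a + 8*h) = 4 + 1/(a*(-2 + 4/a) + 8*h) = 4 + 1/(8*h + a*(-2 + 4/a)))
G(3, -12)*((71 - 14) + 87) = ((17 - 8*3 + 32*(-12))/(2*(2 - 1*3 + 4*(-12))))*((71 - 14) + 87) = ((17 - 24 - 384)/(2*(2 - 3 - 48)))*(57 + 87) = ((½)*(-391)/(-49))*144 = ((½)*(-1/49)*(-391))*144 = (391/98)*144 = 28152/49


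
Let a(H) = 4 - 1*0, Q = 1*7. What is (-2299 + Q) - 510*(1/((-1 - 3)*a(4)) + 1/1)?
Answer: -22161/8 ≈ -2770.1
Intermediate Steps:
Q = 7
a(H) = 4 (a(H) = 4 + 0 = 4)
(-2299 + Q) - 510*(1/((-1 - 3)*a(4)) + 1/1) = (-2299 + 7) - 510*(1/(-1 - 3*4) + 1/1) = -2292 - 510*((¼)/(-4) + 1*1) = -2292 - 510*(-¼*¼ + 1) = -2292 - 510*(-1/16 + 1) = -2292 - 510*15/16 = -2292 - 3825/8 = -22161/8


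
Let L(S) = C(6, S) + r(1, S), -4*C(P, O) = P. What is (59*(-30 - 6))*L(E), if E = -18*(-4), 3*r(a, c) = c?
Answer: -47790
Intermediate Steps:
C(P, O) = -P/4
r(a, c) = c/3
E = 72 (E = -3*(-24) = 72)
L(S) = -3/2 + S/3 (L(S) = -¼*6 + S/3 = -3/2 + S/3)
(59*(-30 - 6))*L(E) = (59*(-30 - 6))*(-3/2 + (⅓)*72) = (59*(-36))*(-3/2 + 24) = -2124*45/2 = -47790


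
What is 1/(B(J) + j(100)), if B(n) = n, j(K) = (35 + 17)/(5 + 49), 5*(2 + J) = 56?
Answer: 135/1372 ≈ 0.098397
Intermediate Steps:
J = 46/5 (J = -2 + (1/5)*56 = -2 + 56/5 = 46/5 ≈ 9.2000)
j(K) = 26/27 (j(K) = 52/54 = 52*(1/54) = 26/27)
1/(B(J) + j(100)) = 1/(46/5 + 26/27) = 1/(1372/135) = 135/1372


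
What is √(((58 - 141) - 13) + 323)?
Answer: √227 ≈ 15.067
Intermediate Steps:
√(((58 - 141) - 13) + 323) = √((-83 - 13) + 323) = √(-96 + 323) = √227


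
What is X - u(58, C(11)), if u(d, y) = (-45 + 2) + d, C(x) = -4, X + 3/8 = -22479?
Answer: -179955/8 ≈ -22494.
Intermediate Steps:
X = -179835/8 (X = -3/8 - 22479 = -179835/8 ≈ -22479.)
u(d, y) = -43 + d
X - u(58, C(11)) = -179835/8 - (-43 + 58) = -179835/8 - 1*15 = -179835/8 - 15 = -179955/8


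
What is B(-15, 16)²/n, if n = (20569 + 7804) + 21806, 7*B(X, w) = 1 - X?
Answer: 256/2458771 ≈ 0.00010412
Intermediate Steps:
B(X, w) = ⅐ - X/7 (B(X, w) = (1 - X)/7 = ⅐ - X/7)
n = 50179 (n = 28373 + 21806 = 50179)
B(-15, 16)²/n = (⅐ - ⅐*(-15))²/50179 = (⅐ + 15/7)²*(1/50179) = (16/7)²*(1/50179) = (256/49)*(1/50179) = 256/2458771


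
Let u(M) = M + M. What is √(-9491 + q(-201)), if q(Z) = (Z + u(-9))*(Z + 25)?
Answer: √29053 ≈ 170.45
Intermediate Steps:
u(M) = 2*M
q(Z) = (-18 + Z)*(25 + Z) (q(Z) = (Z + 2*(-9))*(Z + 25) = (Z - 18)*(25 + Z) = (-18 + Z)*(25 + Z))
√(-9491 + q(-201)) = √(-9491 + (-450 + (-201)² + 7*(-201))) = √(-9491 + (-450 + 40401 - 1407)) = √(-9491 + 38544) = √29053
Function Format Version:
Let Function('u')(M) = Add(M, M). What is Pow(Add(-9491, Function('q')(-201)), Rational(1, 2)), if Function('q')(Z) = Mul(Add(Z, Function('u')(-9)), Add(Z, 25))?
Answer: Pow(29053, Rational(1, 2)) ≈ 170.45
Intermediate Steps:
Function('u')(M) = Mul(2, M)
Function('q')(Z) = Mul(Add(-18, Z), Add(25, Z)) (Function('q')(Z) = Mul(Add(Z, Mul(2, -9)), Add(Z, 25)) = Mul(Add(Z, -18), Add(25, Z)) = Mul(Add(-18, Z), Add(25, Z)))
Pow(Add(-9491, Function('q')(-201)), Rational(1, 2)) = Pow(Add(-9491, Add(-450, Pow(-201, 2), Mul(7, -201))), Rational(1, 2)) = Pow(Add(-9491, Add(-450, 40401, -1407)), Rational(1, 2)) = Pow(Add(-9491, 38544), Rational(1, 2)) = Pow(29053, Rational(1, 2))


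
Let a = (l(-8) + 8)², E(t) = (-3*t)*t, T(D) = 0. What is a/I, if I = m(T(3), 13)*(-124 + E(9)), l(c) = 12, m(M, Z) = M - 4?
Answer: 100/367 ≈ 0.27248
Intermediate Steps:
E(t) = -3*t²
m(M, Z) = -4 + M
a = 400 (a = (12 + 8)² = 20² = 400)
I = 1468 (I = (-4 + 0)*(-124 - 3*9²) = -4*(-124 - 3*81) = -4*(-124 - 243) = -4*(-367) = 1468)
a/I = 400/1468 = 400*(1/1468) = 100/367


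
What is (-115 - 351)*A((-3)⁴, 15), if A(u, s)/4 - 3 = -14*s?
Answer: 385848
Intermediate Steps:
A(u, s) = 12 - 56*s (A(u, s) = 12 + 4*(-14*s) = 12 - 56*s)
(-115 - 351)*A((-3)⁴, 15) = (-115 - 351)*(12 - 56*15) = -466*(12 - 840) = -466*(-828) = 385848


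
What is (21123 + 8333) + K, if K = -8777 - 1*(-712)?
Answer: 21391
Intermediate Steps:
K = -8065 (K = -8777 + 712 = -8065)
(21123 + 8333) + K = (21123 + 8333) - 8065 = 29456 - 8065 = 21391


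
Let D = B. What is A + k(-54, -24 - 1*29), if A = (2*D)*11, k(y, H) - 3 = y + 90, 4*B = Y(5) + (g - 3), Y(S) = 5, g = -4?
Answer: 28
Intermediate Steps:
B = -½ (B = (5 + (-4 - 3))/4 = (5 - 7)/4 = (¼)*(-2) = -½ ≈ -0.50000)
k(y, H) = 93 + y (k(y, H) = 3 + (y + 90) = 3 + (90 + y) = 93 + y)
D = -½ ≈ -0.50000
A = -11 (A = (2*(-½))*11 = -1*11 = -11)
A + k(-54, -24 - 1*29) = -11 + (93 - 54) = -11 + 39 = 28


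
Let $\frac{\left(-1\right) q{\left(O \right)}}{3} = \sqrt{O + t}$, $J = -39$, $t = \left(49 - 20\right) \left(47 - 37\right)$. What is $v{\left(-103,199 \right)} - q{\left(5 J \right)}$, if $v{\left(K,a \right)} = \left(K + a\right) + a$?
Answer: $295 + 3 \sqrt{95} \approx 324.24$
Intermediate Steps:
$v{\left(K,a \right)} = K + 2 a$
$t = 290$ ($t = 29 \cdot 10 = 290$)
$q{\left(O \right)} = - 3 \sqrt{290 + O}$ ($q{\left(O \right)} = - 3 \sqrt{O + 290} = - 3 \sqrt{290 + O}$)
$v{\left(-103,199 \right)} - q{\left(5 J \right)} = \left(-103 + 2 \cdot 199\right) - - 3 \sqrt{290 + 5 \left(-39\right)} = \left(-103 + 398\right) - - 3 \sqrt{290 - 195} = 295 - - 3 \sqrt{95} = 295 + 3 \sqrt{95}$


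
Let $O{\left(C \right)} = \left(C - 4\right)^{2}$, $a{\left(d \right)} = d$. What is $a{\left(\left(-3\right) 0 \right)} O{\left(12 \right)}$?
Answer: $0$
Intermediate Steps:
$O{\left(C \right)} = \left(-4 + C\right)^{2}$
$a{\left(\left(-3\right) 0 \right)} O{\left(12 \right)} = \left(-3\right) 0 \left(-4 + 12\right)^{2} = 0 \cdot 8^{2} = 0 \cdot 64 = 0$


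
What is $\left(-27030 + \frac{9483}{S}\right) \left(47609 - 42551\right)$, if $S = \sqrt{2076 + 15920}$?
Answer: $-136717740 + \frac{23982507 \sqrt{4499}}{4499} \approx -1.3636 \cdot 10^{8}$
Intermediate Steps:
$S = 2 \sqrt{4499}$ ($S = \sqrt{17996} = 2 \sqrt{4499} \approx 134.15$)
$\left(-27030 + \frac{9483}{S}\right) \left(47609 - 42551\right) = \left(-27030 + \frac{9483}{2 \sqrt{4499}}\right) \left(47609 - 42551\right) = \left(-27030 + 9483 \frac{\sqrt{4499}}{8998}\right) 5058 = \left(-27030 + \frac{9483 \sqrt{4499}}{8998}\right) 5058 = -136717740 + \frac{23982507 \sqrt{4499}}{4499}$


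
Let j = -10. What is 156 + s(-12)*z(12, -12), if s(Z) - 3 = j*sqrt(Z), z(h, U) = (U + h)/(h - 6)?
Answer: 156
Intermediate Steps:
z(h, U) = (U + h)/(-6 + h)
s(Z) = 3 - 10*sqrt(Z)
156 + s(-12)*z(12, -12) = 156 + (3 - 20*I*sqrt(3))*((-12 + 12)/(-6 + 12)) = 156 + (3 - 20*I*sqrt(3))*(0/6) = 156 + (3 - 20*I*sqrt(3))*((1/6)*0) = 156 + (3 - 20*I*sqrt(3))*0 = 156 + 0 = 156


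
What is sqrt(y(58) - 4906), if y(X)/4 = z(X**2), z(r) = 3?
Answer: I*sqrt(4894) ≈ 69.957*I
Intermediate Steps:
y(X) = 12 (y(X) = 4*3 = 12)
sqrt(y(58) - 4906) = sqrt(12 - 4906) = sqrt(-4894) = I*sqrt(4894)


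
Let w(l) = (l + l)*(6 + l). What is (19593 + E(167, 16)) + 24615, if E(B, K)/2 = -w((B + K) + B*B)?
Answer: -3152778256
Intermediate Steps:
w(l) = 2*l*(6 + l) (w(l) = (2*l)*(6 + l) = 2*l*(6 + l))
E(B, K) = -4*(B + K + B²)*(6 + B + K + B²) (E(B, K) = 2*(-2*((B + K) + B*B)*(6 + ((B + K) + B*B))) = 2*(-2*((B + K) + B²)*(6 + ((B + K) + B²))) = 2*(-2*(B + K + B²)*(6 + (B + K + B²))) = 2*(-2*(B + K + B²)*(6 + B + K + B²)) = -4*(B + K + B²)*(6 + B + K + B²))
(19593 + E(167, 16)) + 24615 = (19593 - 4*(167 + 16 + 167²)*(6 + 167 + 16 + 167²)) + 24615 = (19593 - 4*(167 + 16 + 27889)*(6 + 167 + 16 + 27889)) + 24615 = (19593 - 4*28072*28078) + 24615 = (19593 - 3152822464) + 24615 = -3152802871 + 24615 = -3152778256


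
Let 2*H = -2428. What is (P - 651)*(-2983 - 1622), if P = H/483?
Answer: 484518145/161 ≈ 3.0094e+6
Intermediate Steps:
H = -1214 (H = (½)*(-2428) = -1214)
P = -1214/483 ≈ -2.5135
(P - 651)*(-2983 - 1622) = (-1214/483 - 651)*(-2983 - 1622) = -315647/483*(-4605) = 484518145/161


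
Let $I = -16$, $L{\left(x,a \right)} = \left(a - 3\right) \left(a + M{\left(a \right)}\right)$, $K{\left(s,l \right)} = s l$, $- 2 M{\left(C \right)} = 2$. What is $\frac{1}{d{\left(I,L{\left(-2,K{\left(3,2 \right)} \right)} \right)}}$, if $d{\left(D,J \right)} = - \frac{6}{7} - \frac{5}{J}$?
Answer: $- \frac{21}{25} \approx -0.84$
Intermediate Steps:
$M{\left(C \right)} = -1$ ($M{\left(C \right)} = \left(- \frac{1}{2}\right) 2 = -1$)
$K{\left(s,l \right)} = l s$
$L{\left(x,a \right)} = \left(-1 + a\right) \left(-3 + a\right)$ ($L{\left(x,a \right)} = \left(a - 3\right) \left(a - 1\right) = \left(-3 + a\right) \left(-1 + a\right) = \left(-1 + a\right) \left(-3 + a\right)$)
$d{\left(D,J \right)} = - \frac{6}{7} - \frac{5}{J}$ ($d{\left(D,J \right)} = \left(-6\right) \frac{1}{7} - \frac{5}{J} = - \frac{6}{7} - \frac{5}{J}$)
$\frac{1}{d{\left(I,L{\left(-2,K{\left(3,2 \right)} \right)} \right)}} = \frac{1}{- \frac{6}{7} - \frac{5}{3 + \left(2 \cdot 3\right)^{2} - 4 \cdot 2 \cdot 3}} = \frac{1}{- \frac{6}{7} - \frac{5}{3 + 6^{2} - 24}} = \frac{1}{- \frac{6}{7} - \frac{5}{3 + 36 - 24}} = \frac{1}{- \frac{6}{7} - \frac{5}{15}} = \frac{1}{- \frac{6}{7} - \frac{1}{3}} = \frac{1}{- \frac{25}{21}} = - \frac{21}{25}$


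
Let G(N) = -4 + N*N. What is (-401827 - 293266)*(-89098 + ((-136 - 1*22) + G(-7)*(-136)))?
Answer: 66295189968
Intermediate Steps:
G(N) = -4 + N²
(-401827 - 293266)*(-89098 + ((-136 - 1*22) + G(-7)*(-136))) = (-401827 - 293266)*(-89098 + ((-136 - 1*22) + (-4 + (-7)²)*(-136))) = -695093*(-89098 + ((-136 - 22) + (-4 + 49)*(-136))) = -695093*(-89098 + (-158 + 45*(-136))) = -695093*(-89098 + (-158 - 6120)) = -695093*(-89098 - 6278) = -695093*(-95376) = 66295189968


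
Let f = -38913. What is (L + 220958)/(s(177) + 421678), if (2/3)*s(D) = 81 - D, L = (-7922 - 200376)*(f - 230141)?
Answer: 28021815525/210767 ≈ 1.3295e+5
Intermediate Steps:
L = 56043410092 (L = (-7922 - 200376)*(-38913 - 230141) = -208298*(-269054) = 56043410092)
s(D) = 243/2 - 3*D/2 (s(D) = 3*(81 - D)/2 = 243/2 - 3*D/2)
(L + 220958)/(s(177) + 421678) = (56043410092 + 220958)/((243/2 - 3/2*177) + 421678) = 56043631050/((243/2 - 531/2) + 421678) = 56043631050/(-144 + 421678) = 56043631050/421534 = 56043631050*(1/421534) = 28021815525/210767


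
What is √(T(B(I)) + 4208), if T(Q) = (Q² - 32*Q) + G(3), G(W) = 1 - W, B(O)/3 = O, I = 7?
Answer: 5*√159 ≈ 63.048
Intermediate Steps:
B(O) = 3*O
T(Q) = -2 + Q² - 32*Q (T(Q) = (Q² - 32*Q) + (1 - 1*3) = (Q² - 32*Q) + (1 - 3) = (Q² - 32*Q) - 2 = -2 + Q² - 32*Q)
√(T(B(I)) + 4208) = √((-2 + (3*7)² - 96*7) + 4208) = √((-2 + 21² - 32*21) + 4208) = √((-2 + 441 - 672) + 4208) = √(-233 + 4208) = √3975 = 5*√159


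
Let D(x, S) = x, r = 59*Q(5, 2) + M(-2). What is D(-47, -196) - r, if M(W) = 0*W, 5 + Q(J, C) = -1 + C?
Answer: 189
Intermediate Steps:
Q(J, C) = -6 + C (Q(J, C) = -5 + (-1 + C) = -6 + C)
M(W) = 0
r = -236 (r = 59*(-6 + 2) + 0 = 59*(-4) + 0 = -236 + 0 = -236)
D(-47, -196) - r = -47 - 1*(-236) = -47 + 236 = 189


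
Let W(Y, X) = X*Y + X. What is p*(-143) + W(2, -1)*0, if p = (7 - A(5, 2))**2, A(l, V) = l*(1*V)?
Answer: -1287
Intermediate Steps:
A(l, V) = V*l (A(l, V) = l*V = V*l)
W(Y, X) = X + X*Y
p = 9 (p = (7 - 2*5)**2 = (7 - 1*10)**2 = (7 - 10)**2 = (-3)**2 = 9)
p*(-143) + W(2, -1)*0 = 9*(-143) - (1 + 2)*0 = -1287 - 1*3*0 = -1287 - 3*0 = -1287 + 0 = -1287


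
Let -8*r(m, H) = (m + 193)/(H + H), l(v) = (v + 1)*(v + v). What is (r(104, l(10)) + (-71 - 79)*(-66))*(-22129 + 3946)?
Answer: -57603253059/320 ≈ -1.8001e+8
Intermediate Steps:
l(v) = 2*v*(1 + v) (l(v) = (1 + v)*(2*v) = 2*v*(1 + v))
r(m, H) = -(193 + m)/(16*H) (r(m, H) = -(m + 193)/(8*(H + H)) = -(193 + m)/(8*(2*H)) = -(193 + m)*1/(2*H)/8 = -(193 + m)/(16*H))
(r(104, l(10)) + (-71 - 79)*(-66))*(-22129 + 3946) = ((-193 - 1*104)/(16*((2*10*(1 + 10)))) + (-71 - 79)*(-66))*(-22129 + 3946) = ((-193 - 104)/(16*((2*10*11))) - 150*(-66))*(-18183) = ((1/16)*(-297)/220 + 9900)*(-18183) = ((1/16)*(1/220)*(-297) + 9900)*(-18183) = (-27/320 + 9900)*(-18183) = (3167973/320)*(-18183) = -57603253059/320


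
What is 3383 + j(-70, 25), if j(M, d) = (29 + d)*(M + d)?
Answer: 953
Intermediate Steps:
3383 + j(-70, 25) = 3383 + (25² + 29*(-70) + 29*25 - 70*25) = 3383 + (625 - 2030 + 725 - 1750) = 3383 - 2430 = 953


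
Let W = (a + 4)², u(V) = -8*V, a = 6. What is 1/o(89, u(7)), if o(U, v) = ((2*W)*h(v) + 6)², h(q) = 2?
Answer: 1/164836 ≈ 6.0666e-6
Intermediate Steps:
W = 100 (W = (6 + 4)² = 10² = 100)
o(U, v) = 164836 (o(U, v) = ((2*100)*2 + 6)² = (200*2 + 6)² = (400 + 6)² = 406² = 164836)
1/o(89, u(7)) = 1/164836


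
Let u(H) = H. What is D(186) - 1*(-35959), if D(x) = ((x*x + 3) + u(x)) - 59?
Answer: 70685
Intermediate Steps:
D(x) = -56 + x + x² (D(x) = ((x*x + 3) + x) - 59 = ((x² + 3) + x) - 59 = ((3 + x²) + x) - 59 = (3 + x + x²) - 59 = -56 + x + x²)
D(186) - 1*(-35959) = (-56 + 186 + 186²) - 1*(-35959) = (-56 + 186 + 34596) + 35959 = 34726 + 35959 = 70685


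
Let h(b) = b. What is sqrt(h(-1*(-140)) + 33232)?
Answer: 18*sqrt(103) ≈ 182.68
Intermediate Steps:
sqrt(h(-1*(-140)) + 33232) = sqrt(-1*(-140) + 33232) = sqrt(140 + 33232) = sqrt(33372) = 18*sqrt(103)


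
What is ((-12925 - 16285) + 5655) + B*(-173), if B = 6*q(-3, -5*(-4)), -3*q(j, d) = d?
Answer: -16635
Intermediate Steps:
q(j, d) = -d/3
B = -40 (B = 6*(-(-5)*(-4)/3) = 6*(-1/3*20) = 6*(-20/3) = -40)
((-12925 - 16285) + 5655) + B*(-173) = ((-12925 - 16285) + 5655) - 40*(-173) = (-29210 + 5655) + 6920 = -23555 + 6920 = -16635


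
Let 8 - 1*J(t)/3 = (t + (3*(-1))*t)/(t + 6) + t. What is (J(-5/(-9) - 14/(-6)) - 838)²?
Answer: 2424873049/3600 ≈ 6.7358e+5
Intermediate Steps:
J(t) = 24 - 3*t + 6*t/(6 + t) (J(t) = 24 - 3*((t + (3*(-1))*t)/(t + 6) + t) = 24 - 3*((t - 3*t)/(6 + t) + t) = 24 - 3*((-2*t)/(6 + t) + t) = 24 - 3*(-2*t/(6 + t) + t) = 24 - 3*(t - 2*t/(6 + t)) = 24 + (-3*t + 6*t/(6 + t)) = 24 - 3*t + 6*t/(6 + t))
(J(-5/(-9) - 14/(-6)) - 838)² = (3*(48 - (-5/(-9) - 14/(-6))² + 4*(-5/(-9) - 14/(-6)))/(6 + (-5/(-9) - 14/(-6))) - 838)² = (3*(48 - (-5*(-⅑) - 14*(-⅙))² + 4*(-5*(-⅑) - 14*(-⅙)))/(6 + (-5*(-⅑) - 14*(-⅙))) - 838)² = (3*(48 - (5/9 + 7/3)² + 4*(5/9 + 7/3))/(6 + (5/9 + 7/3)) - 838)² = (3*(48 - (26/9)² + 4*(26/9))/(6 + 26/9) - 838)² = (3*(48 - 1*676/81 + 104/9)/(80/9) - 838)² = (3*(9/80)*(48 - 676/81 + 104/9) - 838)² = (3*(9/80)*(4148/81) - 838)² = (1037/60 - 838)² = (-49243/60)² = 2424873049/3600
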